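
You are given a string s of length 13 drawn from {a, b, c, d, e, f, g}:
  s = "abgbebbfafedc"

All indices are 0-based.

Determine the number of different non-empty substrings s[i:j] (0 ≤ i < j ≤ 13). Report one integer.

85

sorted suffixes:
  #0 SA[0]=0  'abgbebbfafedc'
  #1 SA[1]=8  'afedc'
  #2 SA[2]=5  'bbfafedc'
  #3 SA[3]=3  'bebbfafedc'
  #4 SA[4]=6  'bfafedc'
  #5 SA[5]=1  'bgbebbfafedc'
  #6 SA[6]=12  'c'
  #7 SA[7]=11  'dc'
  #8 SA[8]=4  'ebbfafedc'
  #9 SA[9]=10  'edc'
  #10 SA[10]=7  'fafedc'
  #11 SA[11]=9  'fedc'
  #12 SA[12]=2  'gbebbfafedc'

SA = [0, 8, 5, 3, 6, 1, 12, 11, 4, 10, 7, 9, 2]
rank  pair      lcp
   1  s[0:],s[8:]  1  'a'
   2  s[8:],s[5:]  0  ''
   3  s[5:],s[3:]  1  'b'
   4  s[3:],s[6:]  1  'b'
   5  s[6:],s[1:]  1  'b'
   6  s[1:],s[12:]  0  ''
   7  s[12:],s[11:]  0  ''
   8  s[11:],s[4:]  0  ''
   9  s[4:],s[10:]  1  'e'
  10  s[10:],s[7:]  0  ''
  11  s[7:],s[9:]  1  'f'
  12  s[9:],s[2:]  0  ''

n(n+1)/2 = 13·14/2 = 91
Σ LCP = 0 + 1 + 0 + 1 + 1 + 1 + 0 + 0 + 0 + 1 + 0 + 1 + 0 = 6
distinct = 91 − 6 = 85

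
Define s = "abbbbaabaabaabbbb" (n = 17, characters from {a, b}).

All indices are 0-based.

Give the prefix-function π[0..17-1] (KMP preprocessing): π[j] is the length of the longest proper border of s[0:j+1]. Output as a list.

π[0] = 0
j=1 s[j]='b': π[1]=0 (border '')
j=2 s[j]='b': π[2]=0 (border '')
j=3 s[j]='b': π[3]=0 (border '')
j=4 s[j]='b': π[4]=0 (border '')
j=5 s[j]='a': π[5]=1 (border 'a')
j=6 s[j]='a': k: 1→0; π[6]=1 (border 'a')
j=7 s[j]='b': π[7]=2 (border 'ab')
j=8 s[j]='a': k: 2→0; π[8]=1 (border 'a')
j=9 s[j]='a': k: 1→0; π[9]=1 (border 'a')
j=10 s[j]='b': π[10]=2 (border 'ab')
j=11 s[j]='a': k: 2→0; π[11]=1 (border 'a')
j=12 s[j]='a': k: 1→0; π[12]=1 (border 'a')
j=13 s[j]='b': π[13]=2 (border 'ab')
j=14 s[j]='b': π[14]=3 (border 'abb')
j=15 s[j]='b': π[15]=4 (border 'abbb')
j=16 s[j]='b': π[16]=5 (border 'abbbb')

[0, 0, 0, 0, 0, 1, 1, 2, 1, 1, 2, 1, 1, 2, 3, 4, 5]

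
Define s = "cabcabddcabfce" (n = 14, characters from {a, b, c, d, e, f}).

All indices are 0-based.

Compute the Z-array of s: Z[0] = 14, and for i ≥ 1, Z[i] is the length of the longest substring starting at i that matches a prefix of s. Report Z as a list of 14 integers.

[14, 0, 0, 3, 0, 0, 0, 0, 3, 0, 0, 0, 1, 0]

Z[0]=14
i=1: fresh scan; Z[1]=0
i=2: fresh scan; Z[2]=0
i=3: fresh scan; Z[3]=3 extend→box=[3,6)
i=4: min(r-i=2, Z[1]=0)=0; Z[4]=0
i=5: min(r-i=1, Z[2]=0)=0; Z[5]=0
i=6: fresh scan; Z[6]=0
i=7: fresh scan; Z[7]=0
i=8: fresh scan; Z[8]=3 extend→box=[8,11)
i=9: min(r-i=2, Z[1]=0)=0; Z[9]=0
i=10: min(r-i=1, Z[2]=0)=0; Z[10]=0
i=11: fresh scan; Z[11]=0
i=12: fresh scan; Z[12]=1 extend→box=[12,13)
i=13: fresh scan; Z[13]=0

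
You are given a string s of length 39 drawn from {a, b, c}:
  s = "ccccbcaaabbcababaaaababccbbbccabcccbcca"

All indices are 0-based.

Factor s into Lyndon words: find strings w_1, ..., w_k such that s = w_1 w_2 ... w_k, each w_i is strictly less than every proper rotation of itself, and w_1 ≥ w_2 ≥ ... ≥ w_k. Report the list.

emit factor 1: 'c' (i=0, period=1)
emit factor 2: 'c' (i=1, period=1)
emit factor 3: 'c' (i=2, period=1)
emit factor 4: 'c' (i=3, period=1)
emit factor 5: 'bc' (i=4, period=2)
emit factor 6: 'aaabbcabab' (i=6, period=10)
emit factor 7: 'aaaababccbbbccabcccbcc' (i=16, period=22)
emit factor 8: 'a' (i=38, period=1)

["c", "c", "c", "c", "bc", "aaabbcabab", "aaaababccbbbccabcccbcc", "a"]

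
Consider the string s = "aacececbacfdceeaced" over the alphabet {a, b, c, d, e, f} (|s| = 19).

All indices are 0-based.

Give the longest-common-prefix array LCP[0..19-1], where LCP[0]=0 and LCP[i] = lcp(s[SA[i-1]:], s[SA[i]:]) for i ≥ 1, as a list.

rank→(start, suffix):
  0 → (0, 'aacececbacfdceeaced')
  1 → (1, 'acececbacfdceeaced')
  2 → (15, 'aced')
  3 → (8, 'acfdceeaced')
  4 → (7, 'bacfdceeaced')
  5 → (6, 'cbacfdceeaced')
  6 → (4, 'cecbacfdceeaced')
  7 → (2, 'cececbacfdceeaced')
  8 → (16, 'ced')
  9 → (12, 'ceeaced')
  10 → (9, 'cfdceeaced')
  11 → (18, 'd')
  12 → (11, 'dceeaced')
  13 → (14, 'eaced')
  14 → (5, 'ecbacfdceeaced')
  15 → (3, 'ececbacfdceeaced')
  16 → (17, 'ed')
  17 → (13, 'eeaced')
  18 → (10, 'fdceeaced')

SA = [0, 1, 15, 8, 7, 6, 4, 2, 16, 12, 9, 18, 11, 14, 5, 3, 17, 13, 10]
i: (SA[i-1],SA[i]) lcp shared
  1: (0,1) 1 'a'
  2: (1,15) 3 'ace'
  3: (15,8) 2 'ac'
  4: (8,7) 0 ''
  5: (7,6) 0 ''
  6: (6,4) 1 'c'
  7: (4,2) 3 'cec'
  8: (2,16) 2 'ce'
  9: (16,12) 2 'ce'
  10: (12,9) 1 'c'
  11: (9,18) 0 ''
  12: (18,11) 1 'd'
  13: (11,14) 0 ''
  14: (14,5) 1 'e'
  15: (5,3) 2 'ec'
  16: (3,17) 1 'e'
  17: (17,13) 1 'e'
  18: (13,10) 0 ''

[0, 1, 3, 2, 0, 0, 1, 3, 2, 2, 1, 0, 1, 0, 1, 2, 1, 1, 0]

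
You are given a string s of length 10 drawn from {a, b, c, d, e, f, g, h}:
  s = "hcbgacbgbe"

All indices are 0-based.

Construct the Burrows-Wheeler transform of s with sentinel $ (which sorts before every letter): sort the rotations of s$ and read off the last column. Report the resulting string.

rank  rotation     last
    0  $hcbgacbgbe  e
    1  acbgbe$hcbg  g
    2  be$hcbgacbg  g
    3  bgacbgbe$hc  c
    4  bgbe$hcbgac  c
    5  cbgacbgbe$h  h
    6  cbgbe$hcbga  a
    7  e$hcbgacbgb  b
    8  gacbgbe$hcb  b
    9  gbe$hcbgacb  b
   10  hcbgacbgbe$  $

eggcchabbb$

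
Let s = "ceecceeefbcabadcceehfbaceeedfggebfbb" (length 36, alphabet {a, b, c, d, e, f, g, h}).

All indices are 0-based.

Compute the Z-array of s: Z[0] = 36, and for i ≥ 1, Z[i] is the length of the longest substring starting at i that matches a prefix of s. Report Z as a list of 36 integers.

Z[0]=36
i=1: fresh scan; Z[1]=0
i=2: fresh scan; Z[2]=0
i=3: fresh scan; Z[3]=1 grow→box=[3,4)
i=4: fresh scan; Z[4]=3 grow→box=[4,7)
i=5: min(r-i=2, Z[1]=0)=0; Z[5]=0
i=6: min(r-i=1, Z[2]=0)=0; Z[6]=0
i=7: fresh scan; Z[7]=0
i=8: fresh scan; Z[8]=0
i=9: fresh scan; Z[9]=0
i=10: fresh scan; Z[10]=1 grow→box=[10,11)
i=11: fresh scan; Z[11]=0
i=12: fresh scan; Z[12]=0
i=13: fresh scan; Z[13]=0
i=14: fresh scan; Z[14]=0
i=15: fresh scan; Z[15]=1 grow→box=[15,16)
i=16: fresh scan; Z[16]=3 grow→box=[16,19)
i=17: min(r-i=2, Z[1]=0)=0; Z[17]=0
i=18: min(r-i=1, Z[2]=0)=0; Z[18]=0
i=19: fresh scan; Z[19]=0
i=20: fresh scan; Z[20]=0
i=21: fresh scan; Z[21]=0
i=22: fresh scan; Z[22]=0
i=23: fresh scan; Z[23]=3 grow→box=[23,26)
i=24: min(r-i=2, Z[1]=0)=0; Z[24]=0
i=25: min(r-i=1, Z[2]=0)=0; Z[25]=0
i=26: fresh scan; Z[26]=0
i=27: fresh scan; Z[27]=0
i=28: fresh scan; Z[28]=0
i=29: fresh scan; Z[29]=0
i=30: fresh scan; Z[30]=0
i=31: fresh scan; Z[31]=0
i=32: fresh scan; Z[32]=0
i=33: fresh scan; Z[33]=0
i=34: fresh scan; Z[34]=0
i=35: fresh scan; Z[35]=0

[36, 0, 0, 1, 3, 0, 0, 0, 0, 0, 1, 0, 0, 0, 0, 1, 3, 0, 0, 0, 0, 0, 0, 3, 0, 0, 0, 0, 0, 0, 0, 0, 0, 0, 0, 0]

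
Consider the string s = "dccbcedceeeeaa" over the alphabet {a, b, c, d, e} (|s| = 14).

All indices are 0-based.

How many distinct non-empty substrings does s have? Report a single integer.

sorted suffixes:
  #0 SA[0]=13  'a'
  #1 SA[1]=12  'aa'
  #2 SA[2]=3  'bcedceeeeaa'
  #3 SA[3]=2  'cbcedceeeeaa'
  #4 SA[4]=1  'ccbcedceeeeaa'
  #5 SA[5]=4  'cedceeeeaa'
  #6 SA[6]=7  'ceeeeaa'
  #7 SA[7]=0  'dccbcedceeeeaa'
  #8 SA[8]=6  'dceeeeaa'
  #9 SA[9]=11  'eaa'
  #10 SA[10]=5  'edceeeeaa'
  #11 SA[11]=10  'eeaa'
  #12 SA[12]=9  'eeeaa'
  #13 SA[13]=8  'eeeeaa'

SA = [13, 12, 3, 2, 1, 4, 7, 0, 6, 11, 5, 10, 9, 8]
i: (SA[i-1],SA[i]) lcp shared
  1: (13,12) 1 'a'
  2: (12,3) 0 ''
  3: (3,2) 0 ''
  4: (2,1) 1 'c'
  5: (1,4) 1 'c'
  6: (4,7) 2 'ce'
  7: (7,0) 0 ''
  8: (0,6) 2 'dc'
  9: (6,11) 0 ''
  10: (11,5) 1 'e'
  11: (5,10) 1 'e'
  12: (10,9) 2 'ee'
  13: (9,8) 3 'eee'

n(n+1)/2 = 14·15/2 = 105
Σ LCP = 0 + 1 + 0 + 0 + 1 + 1 + 2 + 0 + 2 + 0 + 1 + 1 + 2 + 3 = 14
distinct = 105 − 14 = 91

91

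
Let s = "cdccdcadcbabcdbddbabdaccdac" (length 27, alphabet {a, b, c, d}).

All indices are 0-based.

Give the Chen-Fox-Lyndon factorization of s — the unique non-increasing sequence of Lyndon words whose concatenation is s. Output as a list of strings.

emit factor 1: 'cd' (i=0, period=2)
emit factor 2: 'ccd' (i=2, period=3)
emit factor 3: 'c' (i=5, period=1)
emit factor 4: 'adcb' (i=6, period=4)
emit factor 5: 'abcdbddbabdaccdac' (i=10, period=17)

["cd", "ccd", "c", "adcb", "abcdbddbabdaccdac"]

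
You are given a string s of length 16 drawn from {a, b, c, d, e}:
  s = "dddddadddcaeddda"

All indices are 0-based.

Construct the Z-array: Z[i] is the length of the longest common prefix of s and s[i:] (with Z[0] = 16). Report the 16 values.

[16, 4, 3, 2, 1, 0, 3, 2, 1, 0, 0, 0, 3, 2, 1, 0]

Z[0]=16
i=1: outside box; Z[1]=4 extend→box=[1,5)
i=2: min(r-i=3, Z[1]=4)=3; Z[2]=3
i=3: min(r-i=2, Z[2]=3)=2; Z[3]=2
i=4: min(r-i=1, Z[3]=2)=1; Z[4]=1
i=5: outside box; Z[5]=0
i=6: outside box; Z[6]=3 extend→box=[6,9)
i=7: min(r-i=2, Z[1]=4)=2; Z[7]=2
i=8: min(r-i=1, Z[2]=3)=1; Z[8]=1
i=9: outside box; Z[9]=0
i=10: outside box; Z[10]=0
i=11: outside box; Z[11]=0
i=12: outside box; Z[12]=3 extend→box=[12,15)
i=13: min(r-i=2, Z[1]=4)=2; Z[13]=2
i=14: min(r-i=1, Z[2]=3)=1; Z[14]=1
i=15: outside box; Z[15]=0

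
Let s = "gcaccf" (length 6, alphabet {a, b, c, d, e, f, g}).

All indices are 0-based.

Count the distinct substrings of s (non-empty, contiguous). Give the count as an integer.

19

sorted suffixes:
  #0 SA[0]=2  'accf'
  #1 SA[1]=1  'caccf'
  #2 SA[2]=3  'ccf'
  #3 SA[3]=4  'cf'
  #4 SA[4]=5  'f'
  #5 SA[5]=0  'gcaccf'

SA = [2, 1, 3, 4, 5, 0]
i: (SA[i-1],SA[i]) lcp shared
  1: (2,1) 0 ''
  2: (1,3) 1 'c'
  3: (3,4) 1 'c'
  4: (4,5) 0 ''
  5: (5,0) 0 ''

n(n+1)/2 = 6·7/2 = 21
Σ LCP = 0 + 0 + 1 + 1 + 0 + 0 = 2
distinct = 21 − 2 = 19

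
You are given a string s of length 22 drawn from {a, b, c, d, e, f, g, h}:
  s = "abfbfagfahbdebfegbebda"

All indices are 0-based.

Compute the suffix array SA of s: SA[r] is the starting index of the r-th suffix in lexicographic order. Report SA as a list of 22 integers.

rank→(start, suffix):
  0 → (21, 'a')
  1 → (0, 'abfbfagfahbdebfegbebda')
  2 → (5, 'agfahbdebfegbebda')
  3 → (8, 'ahbdebfegbebda')
  4 → (19, 'bda')
  5 → (10, 'bdebfegbebda')
  6 → (17, 'bebda')
  7 → (3, 'bfagfahbdebfegbebda')
  8 → (1, 'bfbfagfahbdebfegbebda')
  9 → (13, 'bfegbebda')
  10 → (20, 'da')
  11 → (11, 'debfegbebda')
  12 → (18, 'ebda')
  13 → (12, 'ebfegbebda')
  14 → (15, 'egbebda')
  15 → (4, 'fagfahbdebfegbebda')
  16 → (7, 'fahbdebfegbebda')
  17 → (2, 'fbfagfahbdebfegbebda')
  18 → (14, 'fegbebda')
  19 → (16, 'gbebda')
  20 → (6, 'gfahbdebfegbebda')
  21 → (9, 'hbdebfegbebda')

[21, 0, 5, 8, 19, 10, 17, 3, 1, 13, 20, 11, 18, 12, 15, 4, 7, 2, 14, 16, 6, 9]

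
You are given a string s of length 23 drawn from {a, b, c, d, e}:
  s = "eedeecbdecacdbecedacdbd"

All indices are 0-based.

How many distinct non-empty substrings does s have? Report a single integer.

rank | idx | suffix
   0 |  18 | acdbd
   1 |  10 | acdbecedacdbd
   2 |  21 | bd
   3 |   6 | bdecacdbecedacdbd
   4 |  13 | becedacdbd
   5 |   9 | cacdbecedacdbd
   6 |   5 | cbdecacdbecedacdbd
   7 |  19 | cdbd
   8 |  11 | cdbecedacdbd
   9 |  15 | cedacdbd
  10 |  22 | d
  11 |  17 | dacdbd
  12 |  20 | dbd
  13 |  12 | dbecedacdbd
  14 |   7 | decacdbecedacdbd
  15 |   2 | deecbdecacdbecedacdbd
  16 |   8 | ecacdbecedacdbd
  17 |   4 | ecbdecacdbecedacdbd
  18 |  14 | ecedacdbd
  19 |  16 | edacdbd
  20 |   1 | edeecbdecacdbecedacdbd
  21 |   3 | eecbdecacdbecedacdbd
  22 |   0 | eedeecbdecacdbecedacdbd

SA = [18, 10, 21, 6, 13, 9, 5, 19, 11, 15, 22, 17, 20, 12, 7, 2, 8, 4, 14, 16, 1, 3, 0]
[i] adj suffixes → lcp
  [1] 18/10 → 4 ('acdb')
  [2] 10/21 → 0 ('')
  [3] 21/6 → 2 ('bd')
  [4] 6/13 → 1 ('b')
  [5] 13/9 → 0 ('')
  [6] 9/5 → 1 ('c')
  [7] 5/19 → 1 ('c')
  [8] 19/11 → 3 ('cdb')
  [9] 11/15 → 1 ('c')
  [10] 15/22 → 0 ('')
  [11] 22/17 → 1 ('d')
  [12] 17/20 → 1 ('d')
  [13] 20/12 → 2 ('db')
  [14] 12/7 → 1 ('d')
  [15] 7/2 → 2 ('de')
  [16] 2/8 → 0 ('')
  [17] 8/4 → 2 ('ec')
  [18] 4/14 → 2 ('ec')
  [19] 14/16 → 1 ('e')
  [20] 16/1 → 2 ('ed')
  [21] 1/3 → 1 ('e')
  [22] 3/0 → 2 ('ee')

n(n+1)/2 = 23·24/2 = 276
Σ LCP = 0 + 4 + 0 + 2 + 1 + 0 + 1 + 1 + 3 + 1 + 0 + 1 + 1 + 2 + 1 + 2 + 0 + 2 + 2 + 1 + 2 + 1 + 2 = 30
distinct = 276 − 30 = 246

246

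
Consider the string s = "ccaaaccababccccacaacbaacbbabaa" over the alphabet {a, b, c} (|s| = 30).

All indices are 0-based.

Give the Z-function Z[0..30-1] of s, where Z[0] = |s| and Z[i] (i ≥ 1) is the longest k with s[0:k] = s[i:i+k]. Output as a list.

Z[0]=30
i=1: outside box; Z[1]=1 scan→box=[1,2)
i=2: outside box; Z[2]=0
i=3: outside box; Z[3]=0
i=4: outside box; Z[4]=0
i=5: outside box; Z[5]=3 scan→box=[5,8)
i=6: min(r-i=2, Z[1]=1)=1; Z[6]=1
i=7: min(r-i=1, Z[2]=0)=0; Z[7]=0
i=8: outside box; Z[8]=0
i=9: outside box; Z[9]=0
i=10: outside box; Z[10]=0
i=11: outside box; Z[11]=2 scan→box=[11,13)
i=12: min(r-i=1, Z[1]=1)=1; Z[12]=2 scan→box=[12,14)
i=13: min(r-i=1, Z[1]=1)=1; Z[13]=3 scan→box=[13,16)
i=14: min(r-i=2, Z[1]=1)=1; Z[14]=1
i=15: min(r-i=1, Z[2]=0)=0; Z[15]=0
i=16: outside box; Z[16]=1 scan→box=[16,17)
i=17: outside box; Z[17]=0
i=18: outside box; Z[18]=0
i=19: outside box; Z[19]=1 scan→box=[19,20)
i=20: outside box; Z[20]=0
i=21: outside box; Z[21]=0
i=22: outside box; Z[22]=0
i=23: outside box; Z[23]=1 scan→box=[23,24)
i=24: outside box; Z[24]=0
i=25: outside box; Z[25]=0
i=26: outside box; Z[26]=0
i=27: outside box; Z[27]=0
i=28: outside box; Z[28]=0
i=29: outside box; Z[29]=0

[30, 1, 0, 0, 0, 3, 1, 0, 0, 0, 0, 2, 2, 3, 1, 0, 1, 0, 0, 1, 0, 0, 0, 1, 0, 0, 0, 0, 0, 0]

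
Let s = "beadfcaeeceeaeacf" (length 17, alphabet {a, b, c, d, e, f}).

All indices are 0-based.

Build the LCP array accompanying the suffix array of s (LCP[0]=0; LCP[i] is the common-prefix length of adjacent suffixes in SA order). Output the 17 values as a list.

[0, 1, 1, 2, 0, 0, 1, 1, 0, 0, 2, 2, 1, 1, 2, 0, 1]

rank | idx | suffix
   0 |  14 | acf
   1 |   2 | adfcaeeceeaeacf
   2 |  12 | aeacf
   3 |   6 | aeeceeaeacf
   4 |   0 | beadfcaeeceeaeacf
   5 |   5 | caeeceeaeacf
   6 |   9 | ceeaeacf
   7 |  15 | cf
   8 |   3 | dfcaeeceeaeacf
   9 |  13 | eacf
  10 |   1 | eadfcaeeceeaeacf
  11 |  11 | eaeacf
  12 |   8 | eceeaeacf
  13 |  10 | eeaeacf
  14 |   7 | eeceeaeacf
  15 |  16 | f
  16 |   4 | fcaeeceeaeacf

SA = [14, 2, 12, 6, 0, 5, 9, 15, 3, 13, 1, 11, 8, 10, 7, 16, 4]
i: (SA[i-1],SA[i]) lcp shared
  1: (14,2) 1 'a'
  2: (2,12) 1 'a'
  3: (12,6) 2 'ae'
  4: (6,0) 0 ''
  5: (0,5) 0 ''
  6: (5,9) 1 'c'
  7: (9,15) 1 'c'
  8: (15,3) 0 ''
  9: (3,13) 0 ''
  10: (13,1) 2 'ea'
  11: (1,11) 2 'ea'
  12: (11,8) 1 'e'
  13: (8,10) 1 'e'
  14: (10,7) 2 'ee'
  15: (7,16) 0 ''
  16: (16,4) 1 'f'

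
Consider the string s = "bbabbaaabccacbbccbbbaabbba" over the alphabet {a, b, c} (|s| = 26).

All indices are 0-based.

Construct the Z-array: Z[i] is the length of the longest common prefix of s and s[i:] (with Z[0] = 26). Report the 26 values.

Z[0]=26
i=1: outside box; Z[1]=1 scan→box=[1,2)
i=2: outside box; Z[2]=0
i=3: outside box; Z[3]=3 scan→box=[3,6)
i=4: min(r-i=2, Z[1]=1)=1; Z[4]=1
i=5: min(r-i=1, Z[2]=0)=0; Z[5]=0
i=6: outside box; Z[6]=0
i=7: outside box; Z[7]=0
i=8: outside box; Z[8]=1 scan→box=[8,9)
i=9: outside box; Z[9]=0
i=10: outside box; Z[10]=0
i=11: outside box; Z[11]=0
i=12: outside box; Z[12]=0
i=13: outside box; Z[13]=2 scan→box=[13,15)
i=14: min(r-i=1, Z[1]=1)=1; Z[14]=1
i=15: outside box; Z[15]=0
i=16: outside box; Z[16]=0
i=17: outside box; Z[17]=2 scan→box=[17,19)
i=18: min(r-i=1, Z[1]=1)=1; Z[18]=3 scan→box=[18,21)
i=19: min(r-i=2, Z[1]=1)=1; Z[19]=1
i=20: min(r-i=1, Z[2]=0)=0; Z[20]=0
i=21: outside box; Z[21]=0
i=22: outside box; Z[22]=2 scan→box=[22,24)
i=23: min(r-i=1, Z[1]=1)=1; Z[23]=3 scan→box=[23,26)
i=24: min(r-i=2, Z[1]=1)=1; Z[24]=1
i=25: min(r-i=1, Z[2]=0)=0; Z[25]=0

[26, 1, 0, 3, 1, 0, 0, 0, 1, 0, 0, 0, 0, 2, 1, 0, 0, 2, 3, 1, 0, 0, 2, 3, 1, 0]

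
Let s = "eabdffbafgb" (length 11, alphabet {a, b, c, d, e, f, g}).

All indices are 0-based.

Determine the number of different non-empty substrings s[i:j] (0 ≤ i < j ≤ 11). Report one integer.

rank→(start, suffix):
  0 → (1, 'abdffbafgb')
  1 → (7, 'afgb')
  2 → (10, 'b')
  3 → (6, 'bafgb')
  4 → (2, 'bdffbafgb')
  5 → (3, 'dffbafgb')
  6 → (0, 'eabdffbafgb')
  7 → (5, 'fbafgb')
  8 → (4, 'ffbafgb')
  9 → (8, 'fgb')
  10 → (9, 'gb')

SA = [1, 7, 10, 6, 2, 3, 0, 5, 4, 8, 9]
i: (SA[i-1],SA[i]) lcp shared
  1: (1,7) 1 'a'
  2: (7,10) 0 ''
  3: (10,6) 1 'b'
  4: (6,2) 1 'b'
  5: (2,3) 0 ''
  6: (3,0) 0 ''
  7: (0,5) 0 ''
  8: (5,4) 1 'f'
  9: (4,8) 1 'f'
  10: (8,9) 0 ''

n(n+1)/2 = 11·12/2 = 66
Σ LCP = 0 + 1 + 0 + 1 + 1 + 0 + 0 + 0 + 1 + 1 + 0 = 5
distinct = 66 − 5 = 61

61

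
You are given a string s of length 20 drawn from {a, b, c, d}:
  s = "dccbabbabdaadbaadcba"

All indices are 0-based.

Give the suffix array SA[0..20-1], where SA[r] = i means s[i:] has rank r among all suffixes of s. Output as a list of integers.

[19, 10, 14, 4, 7, 11, 15, 18, 13, 3, 6, 5, 8, 17, 2, 1, 9, 12, 16, 0]

sorted suffixes:
  #0 SA[0]=19  'a'
  #1 SA[1]=10  'aadbaadcba'
  #2 SA[2]=14  'aadcba'
  #3 SA[3]=4  'abbabdaadbaadcba'
  #4 SA[4]=7  'abdaadbaadcba'
  #5 SA[5]=11  'adbaadcba'
  #6 SA[6]=15  'adcba'
  #7 SA[7]=18  'ba'
  #8 SA[8]=13  'baadcba'
  #9 SA[9]=3  'babbabdaadbaadcba'
  #10 SA[10]=6  'babdaadbaadcba'
  #11 SA[11]=5  'bbabdaadbaadcba'
  #12 SA[12]=8  'bdaadbaadcba'
  #13 SA[13]=17  'cba'
  #14 SA[14]=2  'cbabbabdaadbaadcba'
  #15 SA[15]=1  'ccbabbabdaadbaadcba'
  #16 SA[16]=9  'daadbaadcba'
  #17 SA[17]=12  'dbaadcba'
  #18 SA[18]=16  'dcba'
  #19 SA[19]=0  'dccbabbabdaadbaadcba'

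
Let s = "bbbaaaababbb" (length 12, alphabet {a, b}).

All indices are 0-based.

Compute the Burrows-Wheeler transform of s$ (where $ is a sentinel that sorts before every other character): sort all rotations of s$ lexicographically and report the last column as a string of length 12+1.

bbaaabbbabba$

rank  rotation       last
    0  $bbbaaaababbb  b
    1  aaaababbb$bbb  b
    2  aaababbb$bbba  a
    3  aababbb$bbbaa  a
    4  ababbb$bbbaaa  a
    5  abbb$bbbaaaab  b
    6  b$bbbaaaababb  b
    7  baaaababbb$bb  b
    8  babbb$bbbaaaa  a
    9  bb$bbbaaaabab  b
   10  bbaaaababbb$b  b
   11  bbb$bbbaaaaba  a
   12  bbbaaaababbb$  $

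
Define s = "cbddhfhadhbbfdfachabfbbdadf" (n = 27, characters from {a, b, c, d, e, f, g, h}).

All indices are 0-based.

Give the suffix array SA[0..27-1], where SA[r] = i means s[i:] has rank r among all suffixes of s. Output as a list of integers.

[18, 15, 24, 7, 21, 10, 22, 1, 19, 11, 0, 16, 23, 2, 25, 13, 8, 3, 26, 14, 20, 12, 5, 17, 6, 9, 4]

rank→(start, suffix):
  0 → (18, 'abfbbdadf')
  1 → (15, 'achabfbbdadf')
  2 → (24, 'adf')
  3 → (7, 'adhbbfdfachabfbbdadf')
  4 → (21, 'bbdadf')
  5 → (10, 'bbfdfachabfbbdadf')
  6 → (22, 'bdadf')
  7 → (1, 'bddhfhadhbbfdfachabfbbdadf')
  8 → (19, 'bfbbdadf')
  9 → (11, 'bfdfachabfbbdadf')
  10 → (0, 'cbddhfhadhbbfdfachabfbbdadf')
  11 → (16, 'chabfbbdadf')
  12 → (23, 'dadf')
  13 → (2, 'ddhfhadhbbfdfachabfbbdadf')
  14 → (25, 'df')
  15 → (13, 'dfachabfbbdadf')
  16 → (8, 'dhbbfdfachabfbbdadf')
  17 → (3, 'dhfhadhbbfdfachabfbbdadf')
  18 → (26, 'f')
  19 → (14, 'fachabfbbdadf')
  20 → (20, 'fbbdadf')
  21 → (12, 'fdfachabfbbdadf')
  22 → (5, 'fhadhbbfdfachabfbbdadf')
  23 → (17, 'habfbbdadf')
  24 → (6, 'hadhbbfdfachabfbbdadf')
  25 → (9, 'hbbfdfachabfbbdadf')
  26 → (4, 'hfhadhbbfdfachabfbbdadf')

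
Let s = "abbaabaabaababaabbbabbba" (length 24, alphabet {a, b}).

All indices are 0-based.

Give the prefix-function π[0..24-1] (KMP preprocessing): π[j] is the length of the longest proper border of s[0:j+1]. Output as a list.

[0, 0, 0, 1, 1, 2, 1, 1, 2, 1, 1, 2, 1, 2, 1, 1, 2, 3, 0, 1, 2, 3, 0, 1]

π[0] = 0
j=1 s[j]='b': π[1]=0 (border '')
j=2 s[j]='b': π[2]=0 (border '')
j=3 s[j]='a': π[3]=1 (border 'a')
j=4 s[j]='a': k: 1→0; π[4]=1 (border 'a')
j=5 s[j]='b': π[5]=2 (border 'ab')
j=6 s[j]='a': k: 2→0; π[6]=1 (border 'a')
j=7 s[j]='a': k: 1→0; π[7]=1 (border 'a')
j=8 s[j]='b': π[8]=2 (border 'ab')
j=9 s[j]='a': k: 2→0; π[9]=1 (border 'a')
j=10 s[j]='a': k: 1→0; π[10]=1 (border 'a')
j=11 s[j]='b': π[11]=2 (border 'ab')
j=12 s[j]='a': k: 2→0; π[12]=1 (border 'a')
j=13 s[j]='b': π[13]=2 (border 'ab')
j=14 s[j]='a': k: 2→0; π[14]=1 (border 'a')
j=15 s[j]='a': k: 1→0; π[15]=1 (border 'a')
j=16 s[j]='b': π[16]=2 (border 'ab')
j=17 s[j]='b': π[17]=3 (border 'abb')
j=18 s[j]='b': k: 3→0; π[18]=0 (border '')
j=19 s[j]='a': π[19]=1 (border 'a')
j=20 s[j]='b': π[20]=2 (border 'ab')
j=21 s[j]='b': π[21]=3 (border 'abb')
j=22 s[j]='b': k: 3→0; π[22]=0 (border '')
j=23 s[j]='a': π[23]=1 (border 'a')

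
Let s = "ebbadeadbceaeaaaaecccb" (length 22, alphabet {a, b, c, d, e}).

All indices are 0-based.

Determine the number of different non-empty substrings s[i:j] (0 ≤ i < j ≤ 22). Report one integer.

228

rank | idx | suffix
   0 |  13 | aaaaecccb
   1 |  14 | aaaecccb
   2 |  15 | aaecccb
   3 |   6 | adbceaeaaaaecccb
   4 |   3 | adeadbceaeaaaaecccb
   5 |  11 | aeaaaaecccb
   6 |  16 | aecccb
   7 |  21 | b
   8 |   2 | badeadbceaeaaaaecccb
   9 |   1 | bbadeadbceaeaaaaecccb
  10 |   8 | bceaeaaaaecccb
  11 |  20 | cb
  12 |  19 | ccb
  13 |  18 | cccb
  14 |   9 | ceaeaaaaecccb
  15 |   7 | dbceaeaaaaecccb
  16 |   4 | deadbceaeaaaaecccb
  17 |  12 | eaaaaecccb
  18 |   5 | eadbceaeaaaaecccb
  19 |  10 | eaeaaaaecccb
  20 |   0 | ebbadeadbceaeaaaaecccb
  21 |  17 | ecccb

SA = [13, 14, 15, 6, 3, 11, 16, 21, 2, 1, 8, 20, 19, 18, 9, 7, 4, 12, 5, 10, 0, 17]
i: (SA[i-1],SA[i]) lcp shared
  1: (13,14) 3 'aaa'
  2: (14,15) 2 'aa'
  3: (15,6) 1 'a'
  4: (6,3) 2 'ad'
  5: (3,11) 1 'a'
  6: (11,16) 2 'ae'
  7: (16,21) 0 ''
  8: (21,2) 1 'b'
  9: (2,1) 1 'b'
  10: (1,8) 1 'b'
  11: (8,20) 0 ''
  12: (20,19) 1 'c'
  13: (19,18) 2 'cc'
  14: (18,9) 1 'c'
  15: (9,7) 0 ''
  16: (7,4) 1 'd'
  17: (4,12) 0 ''
  18: (12,5) 2 'ea'
  19: (5,10) 2 'ea'
  20: (10,0) 1 'e'
  21: (0,17) 1 'e'

n(n+1)/2 = 22·23/2 = 253
Σ LCP = 0 + 3 + 2 + 1 + 2 + 1 + 2 + 0 + 1 + 1 + 1 + 0 + 1 + 2 + 1 + 0 + 1 + 0 + 2 + 2 + 1 + 1 = 25
distinct = 253 − 25 = 228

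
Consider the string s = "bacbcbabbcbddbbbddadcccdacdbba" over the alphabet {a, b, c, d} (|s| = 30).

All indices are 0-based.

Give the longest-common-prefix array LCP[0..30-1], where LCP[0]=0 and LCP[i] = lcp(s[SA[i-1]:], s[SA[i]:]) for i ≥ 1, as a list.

sorted suffixes:
  #0 SA[0]=29  'a'
  #1 SA[1]=6  'abbcbddbbbddadcccdacdbba'
  #2 SA[2]=1  'acbcbabbcbddbbbddadcccdacdbba'
  #3 SA[3]=24  'acdbba'
  #4 SA[4]=18  'adcccdacdbba'
  #5 SA[5]=28  'ba'
  #6 SA[6]=5  'babbcbddbbbddadcccdacdbba'
  #7 SA[7]=0  'bacbcbabbcbddbbbddadcccdacdbba'
  #8 SA[8]=27  'bba'
  #9 SA[9]=13  'bbbddadcccdacdbba'
  #10 SA[10]=7  'bbcbddbbbddadcccdacdbba'
  #11 SA[11]=14  'bbddadcccdacdbba'
  #12 SA[12]=3  'bcbabbcbddbbbddadcccdacdbba'
  #13 SA[13]=8  'bcbddbbbddadcccdacdbba'
  #14 SA[14]=15  'bddadcccdacdbba'
  #15 SA[15]=10  'bddbbbddadcccdacdbba'
  #16 SA[16]=4  'cbabbcbddbbbddadcccdacdbba'
  #17 SA[17]=2  'cbcbabbcbddbbbddadcccdacdbba'
  #18 SA[18]=9  'cbddbbbddadcccdacdbba'
  #19 SA[19]=20  'cccdacdbba'
  #20 SA[20]=21  'ccdacdbba'
  #21 SA[21]=22  'cdacdbba'
  #22 SA[22]=25  'cdbba'
  #23 SA[23]=23  'dacdbba'
  #24 SA[24]=17  'dadcccdacdbba'
  #25 SA[25]=26  'dbba'
  #26 SA[26]=12  'dbbbddadcccdacdbba'
  #27 SA[27]=19  'dcccdacdbba'
  #28 SA[28]=16  'ddadcccdacdbba'
  #29 SA[29]=11  'ddbbbddadcccdacdbba'

SA = [29, 6, 1, 24, 18, 28, 5, 0, 27, 13, 7, 14, 3, 8, 15, 10, 4, 2, 9, 20, 21, 22, 25, 23, 17, 26, 12, 19, 16, 11]
[i] adj suffixes → lcp
  [1] 29/6 → 1 ('a')
  [2] 6/1 → 1 ('a')
  [3] 1/24 → 2 ('ac')
  [4] 24/18 → 1 ('a')
  [5] 18/28 → 0 ('')
  [6] 28/5 → 2 ('ba')
  [7] 5/0 → 2 ('ba')
  [8] 0/27 → 1 ('b')
  [9] 27/13 → 2 ('bb')
  [10] 13/7 → 2 ('bb')
  [11] 7/14 → 2 ('bb')
  [12] 14/3 → 1 ('b')
  [13] 3/8 → 3 ('bcb')
  [14] 8/15 → 1 ('b')
  [15] 15/10 → 3 ('bdd')
  [16] 10/4 → 0 ('')
  [17] 4/2 → 2 ('cb')
  [18] 2/9 → 2 ('cb')
  [19] 9/20 → 1 ('c')
  [20] 20/21 → 2 ('cc')
  [21] 21/22 → 1 ('c')
  [22] 22/25 → 2 ('cd')
  [23] 25/23 → 0 ('')
  [24] 23/17 → 2 ('da')
  [25] 17/26 → 1 ('d')
  [26] 26/12 → 3 ('dbb')
  [27] 12/19 → 1 ('d')
  [28] 19/16 → 1 ('d')
  [29] 16/11 → 2 ('dd')

[0, 1, 1, 2, 1, 0, 2, 2, 1, 2, 2, 2, 1, 3, 1, 3, 0, 2, 2, 1, 2, 1, 2, 0, 2, 1, 3, 1, 1, 2]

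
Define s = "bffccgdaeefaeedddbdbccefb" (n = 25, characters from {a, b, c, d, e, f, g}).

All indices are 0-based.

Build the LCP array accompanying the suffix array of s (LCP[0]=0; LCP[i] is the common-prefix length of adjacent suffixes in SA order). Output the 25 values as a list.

[0, 3, 0, 1, 1, 1, 0, 2, 1, 1, 0, 1, 2, 1, 2, 0, 1, 2, 1, 2, 0, 1, 1, 1, 0]

rank | idx | suffix
   0 |  11 | aeedddbdbccefb
   1 |   7 | aeefaeedddbdbccefb
   2 |  24 | b
   3 |  19 | bccefb
   4 |  17 | bdbccefb
   5 |   0 | bffccgdaeefaeedddbdbccefb
   6 |  20 | ccefb
   7 |   3 | ccgdaeefaeedddbdbccefb
   8 |  21 | cefb
   9 |   4 | cgdaeefaeedddbdbccefb
  10 |   6 | daeefaeedddbdbccefb
  11 |  18 | dbccefb
  12 |  16 | dbdbccefb
  13 |  15 | ddbdbccefb
  14 |  14 | dddbdbccefb
  15 |  13 | edddbdbccefb
  16 |  12 | eedddbdbccefb
  17 |   8 | eefaeedddbdbccefb
  18 |   9 | efaeedddbdbccefb
  19 |  22 | efb
  20 |  10 | faeedddbdbccefb
  21 |  23 | fb
  22 |   2 | fccgdaeefaeedddbdbccefb
  23 |   1 | ffccgdaeefaeedddbdbccefb
  24 |   5 | gdaeefaeedddbdbccefb

SA = [11, 7, 24, 19, 17, 0, 20, 3, 21, 4, 6, 18, 16, 15, 14, 13, 12, 8, 9, 22, 10, 23, 2, 1, 5]
[i] adj suffixes → lcp
  [1] 11/7 → 3 ('aee')
  [2] 7/24 → 0 ('')
  [3] 24/19 → 1 ('b')
  [4] 19/17 → 1 ('b')
  [5] 17/0 → 1 ('b')
  [6] 0/20 → 0 ('')
  [7] 20/3 → 2 ('cc')
  [8] 3/21 → 1 ('c')
  [9] 21/4 → 1 ('c')
  [10] 4/6 → 0 ('')
  [11] 6/18 → 1 ('d')
  [12] 18/16 → 2 ('db')
  [13] 16/15 → 1 ('d')
  [14] 15/14 → 2 ('dd')
  [15] 14/13 → 0 ('')
  [16] 13/12 → 1 ('e')
  [17] 12/8 → 2 ('ee')
  [18] 8/9 → 1 ('e')
  [19] 9/22 → 2 ('ef')
  [20] 22/10 → 0 ('')
  [21] 10/23 → 1 ('f')
  [22] 23/2 → 1 ('f')
  [23] 2/1 → 1 ('f')
  [24] 1/5 → 0 ('')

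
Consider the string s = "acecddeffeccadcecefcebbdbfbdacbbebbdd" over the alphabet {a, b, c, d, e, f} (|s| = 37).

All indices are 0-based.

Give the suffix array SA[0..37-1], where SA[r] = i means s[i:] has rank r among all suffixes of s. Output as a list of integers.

rank | idx | suffix
   0 |  28 | acbbebbdd
   1 |   0 | acecddeffeccadcecefcebbdbfbdacbbebbdd
   2 |  12 | adcecefcebbdbfbdacbbebbdd
   3 |  21 | bbdbfbdacbbebbdd
   4 |  33 | bbdd
   5 |  30 | bbebbdd
   6 |  26 | bdacbbebbdd
   7 |  22 | bdbfbdacbbebbdd
   8 |  34 | bdd
   9 |  31 | bebbdd
  10 |  24 | bfbdacbbebbdd
  11 |  11 | cadcecefcebbdbfbdacbbebbdd
  12 |  29 | cbbebbdd
  13 |  10 | ccadcecefcebbdbfbdacbbebbdd
  14 |   3 | cddeffeccadcecefcebbdbfbdacbbebbdd
  15 |  19 | cebbdbfbdacbbebbdd
  16 |   1 | cecddeffeccadcecefcebbdbfbdacbbebbdd
  17 |  14 | cecefcebbdbfbdacbbebbdd
  18 |  16 | cefcebbdbfbdacbbebbdd
  19 |  36 | d
  20 |  27 | dacbbebbdd
  21 |  23 | dbfbdacbbebbdd
  22 |  13 | dcecefcebbdbfbdacbbebbdd
  23 |  35 | dd
  24 |   4 | ddeffeccadcecefcebbdbfbdacbbebbdd
  25 |   5 | deffeccadcecefcebbdbfbdacbbebbdd
  26 |  20 | ebbdbfbdacbbebbdd
  27 |  32 | ebbdd
  28 |   9 | eccadcecefcebbdbfbdacbbebbdd
  29 |   2 | ecddeffeccadcecefcebbdbfbdacbbebbdd
  30 |  15 | ecefcebbdbfbdacbbebbdd
  31 |  17 | efcebbdbfbdacbbebbdd
  32 |   6 | effeccadcecefcebbdbfbdacbbebbdd
  33 |  25 | fbdacbbebbdd
  34 |  18 | fcebbdbfbdacbbebbdd
  35 |   8 | feccadcecefcebbdbfbdacbbebbdd
  36 |   7 | ffeccadcecefcebbdbfbdacbbebbdd

[28, 0, 12, 21, 33, 30, 26, 22, 34, 31, 24, 11, 29, 10, 3, 19, 1, 14, 16, 36, 27, 23, 13, 35, 4, 5, 20, 32, 9, 2, 15, 17, 6, 25, 18, 8, 7]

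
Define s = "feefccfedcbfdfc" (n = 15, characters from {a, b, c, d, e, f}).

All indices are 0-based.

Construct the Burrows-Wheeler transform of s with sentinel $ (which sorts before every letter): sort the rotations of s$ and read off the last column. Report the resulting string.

ccfdfcefffedebc$

rank  rotation          last
    0  $feefccfedcbfdfc  c
    1  bfdfc$feefccfedc  c
    2  c$feefccfedcbfdf  f
    3  cbfdfc$feefccfed  d
    4  ccfedcbfdfc$feef  f
    5  cfedcbfdfc$feefc  c
    6  dcbfdfc$feefccfe  e
    7  dfc$feefccfedcbf  f
    8  edcbfdfc$feefccf  f
    9  eefccfedcbfdfc$f  f
   10  efccfedcbfdfc$fe  e
   11  fc$feefccfedcbfd  d
   12  fccfedcbfdfc$fee  e
   13  fdfc$feefccfedcb  b
   14  fedcbfdfc$feefcc  c
   15  feefccfedcbfdfc$  $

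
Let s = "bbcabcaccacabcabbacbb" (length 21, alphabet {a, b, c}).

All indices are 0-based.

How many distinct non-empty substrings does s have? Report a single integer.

191

rank→(start, suffix):
  0 → (14, 'abbacbb')
  1 → (11, 'abcabbacbb')
  2 → (3, 'abcaccacabcabbacbb')
  3 → (9, 'acabcabbacbb')
  4 → (17, 'acbb')
  5 → (6, 'accacabcabbacbb')
  6 → (20, 'b')
  7 → (16, 'bacbb')
  8 → (19, 'bb')
  9 → (15, 'bbacbb')
  10 → (0, 'bbcabcaccacabcabbacbb')
  11 → (12, 'bcabbacbb')
  12 → (1, 'bcabcaccacabcabbacbb')
  13 → (4, 'bcaccacabcabbacbb')
  14 → (13, 'cabbacbb')
  15 → (10, 'cabcabbacbb')
  16 → (2, 'cabcaccacabcabbacbb')
  17 → (8, 'cacabcabbacbb')
  18 → (5, 'caccacabcabbacbb')
  19 → (18, 'cbb')
  20 → (7, 'ccacabcabbacbb')

SA = [14, 11, 3, 9, 17, 6, 20, 16, 19, 15, 0, 12, 1, 4, 13, 10, 2, 8, 5, 18, 7]
i: (SA[i-1],SA[i]) lcp shared
  1: (14,11) 2 'ab'
  2: (11,3) 4 'abca'
  3: (3,9) 1 'a'
  4: (9,17) 2 'ac'
  5: (17,6) 2 'ac'
  6: (6,20) 0 ''
  7: (20,16) 1 'b'
  8: (16,19) 1 'b'
  9: (19,15) 2 'bb'
  10: (15,0) 2 'bb'
  11: (0,12) 1 'b'
  12: (12,1) 4 'bcab'
  13: (1,4) 3 'bca'
  14: (4,13) 0 ''
  15: (13,10) 3 'cab'
  16: (10,2) 5 'cabca'
  17: (2,8) 2 'ca'
  18: (8,5) 3 'cac'
  19: (5,18) 1 'c'
  20: (18,7) 1 'c'

n(n+1)/2 = 21·22/2 = 231
Σ LCP = 0 + 2 + 4 + 1 + 2 + 2 + 0 + 1 + 1 + 2 + 2 + 1 + 4 + 3 + 0 + 3 + 5 + 2 + 3 + 1 + 1 = 40
distinct = 231 − 40 = 191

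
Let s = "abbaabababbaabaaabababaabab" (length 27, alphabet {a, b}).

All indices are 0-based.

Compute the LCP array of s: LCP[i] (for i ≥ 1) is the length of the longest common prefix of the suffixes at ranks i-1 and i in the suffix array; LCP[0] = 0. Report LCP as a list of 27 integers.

[0, 2, 4, 5, 7, 1, 2, 4, 3, 4, 5, 6, 4, 2, 7, 0, 1, 3, 5, 6, 2, 3, 4, 5, 3, 1, 6]

sorted suffixes:
  #0 SA[0]=14  'aaabababaabab'
  #1 SA[1]=11  'aabaaabababaabab'
  #2 SA[2]=22  'aabab'
  #3 SA[3]=15  'aabababaabab'
  #4 SA[4]=3  'aabababbaabaaabababaabab'
  #5 SA[5]=25  'ab'
  #6 SA[6]=12  'abaaabababaabab'
  #7 SA[7]=20  'abaabab'
  #8 SA[8]=23  'abab'
  #9 SA[9]=18  'ababaabab'
  #10 SA[10]=16  'abababaabab'
  #11 SA[11]=4  'abababbaabaaabababaabab'
  #12 SA[12]=6  'ababbaabaaabababaabab'
  #13 SA[13]=8  'abbaabaaabababaabab'
  #14 SA[14]=0  'abbaabababbaabaaabababaabab'
  #15 SA[15]=26  'b'
  #16 SA[16]=13  'baaabababaabab'
  #17 SA[17]=10  'baabaaabababaabab'
  #18 SA[18]=21  'baabab'
  #19 SA[19]=2  'baabababbaabaaabababaabab'
  #20 SA[20]=24  'bab'
  #21 SA[21]=19  'babaabab'
  #22 SA[22]=17  'bababaabab'
  #23 SA[23]=5  'bababbaabaaabababaabab'
  #24 SA[24]=7  'babbaabaaabababaabab'
  #25 SA[25]=9  'bbaabaaabababaabab'
  #26 SA[26]=1  'bbaabababbaabaaabababaabab'

SA = [14, 11, 22, 15, 3, 25, 12, 20, 23, 18, 16, 4, 6, 8, 0, 26, 13, 10, 21, 2, 24, 19, 17, 5, 7, 9, 1]
[i] adj suffixes → lcp
  [1] 14/11 → 2 ('aa')
  [2] 11/22 → 4 ('aaba')
  [3] 22/15 → 5 ('aabab')
  [4] 15/3 → 7 ('aababab')
  [5] 3/25 → 1 ('a')
  [6] 25/12 → 2 ('ab')
  [7] 12/20 → 4 ('abaa')
  [8] 20/23 → 3 ('aba')
  [9] 23/18 → 4 ('abab')
  [10] 18/16 → 5 ('ababa')
  [11] 16/4 → 6 ('ababab')
  [12] 4/6 → 4 ('abab')
  [13] 6/8 → 2 ('ab')
  [14] 8/0 → 7 ('abbaaba')
  [15] 0/26 → 0 ('')
  [16] 26/13 → 1 ('b')
  [17] 13/10 → 3 ('baa')
  [18] 10/21 → 5 ('baaba')
  [19] 21/2 → 6 ('baabab')
  [20] 2/24 → 2 ('ba')
  [21] 24/19 → 3 ('bab')
  [22] 19/17 → 4 ('baba')
  [23] 17/5 → 5 ('babab')
  [24] 5/7 → 3 ('bab')
  [25] 7/9 → 1 ('b')
  [26] 9/1 → 6 ('bbaaba')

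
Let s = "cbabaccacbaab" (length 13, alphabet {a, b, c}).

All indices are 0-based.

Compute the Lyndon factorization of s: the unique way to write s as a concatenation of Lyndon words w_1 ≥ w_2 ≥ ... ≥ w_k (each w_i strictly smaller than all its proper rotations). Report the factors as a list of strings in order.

["c", "b", "abaccacb", "aab"]

emit factor 1: 'c' (i=0, period=1)
emit factor 2: 'b' (i=1, period=1)
emit factor 3: 'abaccacb' (i=2, period=8)
emit factor 4: 'aab' (i=10, period=3)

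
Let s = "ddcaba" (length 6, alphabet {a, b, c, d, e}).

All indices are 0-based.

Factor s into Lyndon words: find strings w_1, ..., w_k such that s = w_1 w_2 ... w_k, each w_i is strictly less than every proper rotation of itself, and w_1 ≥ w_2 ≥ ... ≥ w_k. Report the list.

emit factor 1: 'd' (i=0, period=1)
emit factor 2: 'd' (i=1, period=1)
emit factor 3: 'c' (i=2, period=1)
emit factor 4: 'ab' (i=3, period=2)
emit factor 5: 'a' (i=5, period=1)

["d", "d", "c", "ab", "a"]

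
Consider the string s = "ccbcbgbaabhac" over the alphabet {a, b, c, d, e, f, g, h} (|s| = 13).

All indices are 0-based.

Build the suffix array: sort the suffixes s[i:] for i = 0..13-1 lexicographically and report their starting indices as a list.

rank | idx | suffix
   0 |   7 | aabhac
   1 |   8 | abhac
   2 |  11 | ac
   3 |   6 | baabhac
   4 |   2 | bcbgbaabhac
   5 |   4 | bgbaabhac
   6 |   9 | bhac
   7 |  12 | c
   8 |   1 | cbcbgbaabhac
   9 |   3 | cbgbaabhac
  10 |   0 | ccbcbgbaabhac
  11 |   5 | gbaabhac
  12 |  10 | hac

[7, 8, 11, 6, 2, 4, 9, 12, 1, 3, 0, 5, 10]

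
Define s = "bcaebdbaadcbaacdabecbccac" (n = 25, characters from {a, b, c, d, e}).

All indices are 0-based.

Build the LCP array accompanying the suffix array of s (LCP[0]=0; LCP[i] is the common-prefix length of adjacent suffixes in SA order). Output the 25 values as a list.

[0, 2, 1, 1, 2, 1, 1, 0, 3, 1, 2, 1, 1, 0, 1, 2, 1, 2, 1, 1, 0, 1, 1, 0, 1]

rank→(start, suffix):
  0 → (12, 'aacdabecbccac')
  1 → (7, 'aadcbaacdabecbccac')
  2 → (16, 'abecbccac')
  3 → (23, 'ac')
  4 → (13, 'acdabecbccac')
  5 → (8, 'adcbaacdabecbccac')
  6 → (2, 'aebdbaadcbaacdabecbccac')
  7 → (11, 'baacdabecbccac')
  8 → (6, 'baadcbaacdabecbccac')
  9 → (0, 'bcaebdbaadcbaacdabecbccac')
  10 → (20, 'bccac')
  11 → (4, 'bdbaadcbaacdabecbccac')
  12 → (17, 'becbccac')
  13 → (24, 'c')
  14 → (22, 'cac')
  15 → (1, 'caebdbaadcbaacdabecbccac')
  16 → (10, 'cbaacdabecbccac')
  17 → (19, 'cbccac')
  18 → (21, 'ccac')
  19 → (14, 'cdabecbccac')
  20 → (15, 'dabecbccac')
  21 → (5, 'dbaadcbaacdabecbccac')
  22 → (9, 'dcbaacdabecbccac')
  23 → (3, 'ebdbaadcbaacdabecbccac')
  24 → (18, 'ecbccac')

SA = [12, 7, 16, 23, 13, 8, 2, 11, 6, 0, 20, 4, 17, 24, 22, 1, 10, 19, 21, 14, 15, 5, 9, 3, 18]
[i] adj suffixes → lcp
  [1] 12/7 → 2 ('aa')
  [2] 7/16 → 1 ('a')
  [3] 16/23 → 1 ('a')
  [4] 23/13 → 2 ('ac')
  [5] 13/8 → 1 ('a')
  [6] 8/2 → 1 ('a')
  [7] 2/11 → 0 ('')
  [8] 11/6 → 3 ('baa')
  [9] 6/0 → 1 ('b')
  [10] 0/20 → 2 ('bc')
  [11] 20/4 → 1 ('b')
  [12] 4/17 → 1 ('b')
  [13] 17/24 → 0 ('')
  [14] 24/22 → 1 ('c')
  [15] 22/1 → 2 ('ca')
  [16] 1/10 → 1 ('c')
  [17] 10/19 → 2 ('cb')
  [18] 19/21 → 1 ('c')
  [19] 21/14 → 1 ('c')
  [20] 14/15 → 0 ('')
  [21] 15/5 → 1 ('d')
  [22] 5/9 → 1 ('d')
  [23] 9/3 → 0 ('')
  [24] 3/18 → 1 ('e')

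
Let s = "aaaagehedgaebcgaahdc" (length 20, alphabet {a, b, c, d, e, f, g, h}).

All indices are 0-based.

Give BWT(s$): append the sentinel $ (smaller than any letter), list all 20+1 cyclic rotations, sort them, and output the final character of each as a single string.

rank  rotation               last
    0  $aaaagehedgaebcgaahdc  c
    1  aaaagehedgaebcgaahdc$  $
    2  aaagehedgaebcgaahdc$a  a
    3  aagehedgaebcgaahdc$aa  a
    4  aahdc$aaaagehedgaebcg  g
    5  aebcgaahdc$aaaagehedg  g
    6  agehedgaebcgaahdc$aaa  a
    7  ahdc$aaaagehedgaebcga  a
    8  bcgaahdc$aaaagehedgae  e
    9  c$aaaagehedgaebcgaahd  d
   10  cgaahdc$aaaagehedgaeb  b
   11  dc$aaaagehedgaebcgaah  h
   12  dgaebcgaahdc$aaaagehe  e
   13  ebcgaahdc$aaaagehedga  a
   14  edgaebcgaahdc$aaaageh  h
   15  ehedgaebcgaahdc$aaaag  g
   16  gaahdc$aaaagehedgaebc  c
   17  gaebcgaahdc$aaaagehed  d
   18  gehedgaebcgaahdc$aaaa  a
   19  hdc$aaaagehedgaebcgaa  a
   20  hedgaebcgaahdc$aaaage  e

c$aaggaaedbheahgcdaae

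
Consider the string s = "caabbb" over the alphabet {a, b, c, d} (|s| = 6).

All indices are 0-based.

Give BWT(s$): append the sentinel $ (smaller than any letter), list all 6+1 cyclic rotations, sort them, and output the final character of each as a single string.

bcabba$

rank  rotation last
    0  $caabbb  b
    1  aabbb$c  c
    2  abbb$ca  a
    3  b$caabb  b
    4  bb$caab  b
    5  bbb$caa  a
    6  caabbb$  $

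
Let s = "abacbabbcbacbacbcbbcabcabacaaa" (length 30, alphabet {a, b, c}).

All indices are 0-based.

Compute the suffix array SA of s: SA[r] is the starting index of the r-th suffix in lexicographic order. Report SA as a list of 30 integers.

sorted suffixes:
  #0 SA[0]=29  'a'
  #1 SA[1]=28  'aa'
  #2 SA[2]=27  'aaa'
  #3 SA[3]=23  'abacaaa'
  #4 SA[4]=0  'abacbabbcbacbacbcbbcabcabacaaa'
  #5 SA[5]=5  'abbcbacbacbcbbcabcabacaaa'
  #6 SA[6]=20  'abcabacaaa'
  #7 SA[7]=25  'acaaa'
  #8 SA[8]=2  'acbabbcbacbacbcbbcabcabacaaa'
  #9 SA[9]=10  'acbacbcbbcabcabacaaa'
  #10 SA[10]=13  'acbcbbcabcabacaaa'
  #11 SA[11]=4  'babbcbacbacbcbbcabcabacaaa'
  #12 SA[12]=24  'bacaaa'
  #13 SA[13]=1  'bacbabbcbacbacbcbbcabcabacaaa'
  #14 SA[14]=9  'bacbacbcbbcabcabacaaa'
  #15 SA[15]=12  'bacbcbbcabcabacaaa'
  #16 SA[16]=17  'bbcabcabacaaa'
  #17 SA[17]=6  'bbcbacbacbcbbcabcabacaaa'
  #18 SA[18]=21  'bcabacaaa'
  #19 SA[19]=18  'bcabcabacaaa'
  #20 SA[20]=7  'bcbacbacbcbbcabcabacaaa'
  #21 SA[21]=15  'bcbbcabcabacaaa'
  #22 SA[22]=26  'caaa'
  #23 SA[23]=22  'cabacaaa'
  #24 SA[24]=19  'cabcabacaaa'
  #25 SA[25]=3  'cbabbcbacbacbcbbcabcabacaaa'
  #26 SA[26]=8  'cbacbacbcbbcabcabacaaa'
  #27 SA[27]=11  'cbacbcbbcabcabacaaa'
  #28 SA[28]=16  'cbbcabcabacaaa'
  #29 SA[29]=14  'cbcbbcabcabacaaa'

[29, 28, 27, 23, 0, 5, 20, 25, 2, 10, 13, 4, 24, 1, 9, 12, 17, 6, 21, 18, 7, 15, 26, 22, 19, 3, 8, 11, 16, 14]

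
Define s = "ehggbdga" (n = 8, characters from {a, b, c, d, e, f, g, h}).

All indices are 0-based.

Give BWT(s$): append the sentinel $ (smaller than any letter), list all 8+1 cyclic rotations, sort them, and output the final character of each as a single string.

rank  rotation   last
    0  $ehggbdga  a
    1  a$ehggbdg  g
    2  bdga$ehgg  g
    3  dga$ehggb  b
    4  ehggbdga$  $
    5  ga$ehggbd  d
    6  gbdga$ehg  g
    7  ggbdga$eh  h
    8  hggbdga$e  e

aggb$dghe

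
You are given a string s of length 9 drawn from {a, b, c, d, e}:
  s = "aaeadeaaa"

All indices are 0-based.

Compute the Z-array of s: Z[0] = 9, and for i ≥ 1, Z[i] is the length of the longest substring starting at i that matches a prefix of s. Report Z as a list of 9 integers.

Z[0]=9
i=1: i≥r, start 0; Z[1]=1 grow→box=[1,2)
i=2: i≥r, start 0; Z[2]=0
i=3: i≥r, start 0; Z[3]=1 grow→box=[3,4)
i=4: i≥r, start 0; Z[4]=0
i=5: i≥r, start 0; Z[5]=0
i=6: i≥r, start 0; Z[6]=2 grow→box=[6,8)
i=7: min(r-i=1, Z[1]=1)=1; Z[7]=2 grow→box=[7,9)
i=8: min(r-i=1, Z[1]=1)=1; Z[8]=1

[9, 1, 0, 1, 0, 0, 2, 2, 1]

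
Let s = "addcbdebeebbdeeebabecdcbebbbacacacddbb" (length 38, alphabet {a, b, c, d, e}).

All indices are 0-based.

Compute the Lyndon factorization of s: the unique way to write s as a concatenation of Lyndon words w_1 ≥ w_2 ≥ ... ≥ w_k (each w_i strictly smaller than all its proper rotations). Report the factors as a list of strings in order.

emit factor 1: 'addcbdebeebbdeeeb' (i=0, period=17)
emit factor 2: 'abecdcbebbbacacacddbb' (i=17, period=21)

["addcbdebeebbdeeeb", "abecdcbebbbacacacddbb"]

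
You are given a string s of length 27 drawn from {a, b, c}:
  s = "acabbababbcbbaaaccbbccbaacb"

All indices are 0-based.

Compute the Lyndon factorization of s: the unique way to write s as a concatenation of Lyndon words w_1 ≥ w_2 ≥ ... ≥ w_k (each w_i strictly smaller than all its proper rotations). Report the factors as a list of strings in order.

["ac", "abb", "ababbcbb", "aaaccbbccbaacb"]

emit factor 1: 'ac' (i=0, period=2)
emit factor 2: 'abb' (i=2, period=3)
emit factor 3: 'ababbcbb' (i=5, period=8)
emit factor 4: 'aaaccbbccbaacb' (i=13, period=14)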